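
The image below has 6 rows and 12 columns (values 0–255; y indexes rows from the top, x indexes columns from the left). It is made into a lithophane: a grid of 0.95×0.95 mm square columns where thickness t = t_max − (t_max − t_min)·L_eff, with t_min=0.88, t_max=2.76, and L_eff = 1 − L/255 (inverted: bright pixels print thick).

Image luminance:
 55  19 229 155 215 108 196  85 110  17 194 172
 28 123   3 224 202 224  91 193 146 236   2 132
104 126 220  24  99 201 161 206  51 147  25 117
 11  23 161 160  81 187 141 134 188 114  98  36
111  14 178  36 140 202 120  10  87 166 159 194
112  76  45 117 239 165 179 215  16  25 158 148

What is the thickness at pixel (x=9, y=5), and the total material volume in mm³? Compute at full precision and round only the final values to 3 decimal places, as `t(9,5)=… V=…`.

span = t_max - t_min = 2.76 - 0.88 = 1.880
L(9,5) = 25, L_eff = 1 - 25/255 = 0.901961 (inverted)
t(9,5) = 2.76 - 1.880·0.901961 = 1.064
Σt over all 6·12 pixels = 273854/2125 ≈ 128.8724706
V = pitch²·Σt = 0.95²·273854/2125 = 116.307

t(9,5)=1.064 V=116.307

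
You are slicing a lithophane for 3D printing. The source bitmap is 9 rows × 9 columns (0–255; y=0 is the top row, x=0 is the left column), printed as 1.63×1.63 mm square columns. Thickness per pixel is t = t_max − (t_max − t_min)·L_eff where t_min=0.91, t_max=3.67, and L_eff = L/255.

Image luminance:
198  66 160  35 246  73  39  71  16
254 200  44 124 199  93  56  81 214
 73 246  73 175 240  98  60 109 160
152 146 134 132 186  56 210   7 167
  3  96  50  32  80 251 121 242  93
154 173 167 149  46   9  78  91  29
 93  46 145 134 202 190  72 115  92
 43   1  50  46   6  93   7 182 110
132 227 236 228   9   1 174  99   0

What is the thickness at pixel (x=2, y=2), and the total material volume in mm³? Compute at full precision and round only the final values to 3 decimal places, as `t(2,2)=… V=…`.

t(2,2)=2.880 V=525.540

span = t_max - t_min = 3.67 - 0.91 = 2.760
L(2,2) = 73, L_eff = 73/255 = 0.286275
t(2,2) = 3.67 - 2.760·0.286275 = 2.880
Σt over all 9·9 pixels = 336263/1700 ≈ 197.8017647
V = pitch²·Σt = 1.63²·336263/1700 = 525.540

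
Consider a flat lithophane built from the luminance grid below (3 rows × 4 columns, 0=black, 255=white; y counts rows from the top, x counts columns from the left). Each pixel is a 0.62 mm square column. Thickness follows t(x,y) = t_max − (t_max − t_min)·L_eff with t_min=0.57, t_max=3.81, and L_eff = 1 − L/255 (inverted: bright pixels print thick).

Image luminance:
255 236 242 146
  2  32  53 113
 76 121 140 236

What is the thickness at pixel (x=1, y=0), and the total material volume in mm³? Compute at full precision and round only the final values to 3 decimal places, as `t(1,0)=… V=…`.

t(1,0)=3.569 V=10.698

span = t_max - t_min = 3.81 - 0.57 = 3.240
L(1,0) = 236, L_eff = 1 - 236/255 = 0.074510 (inverted)
t(1,0) = 3.81 - 3.240·0.074510 = 3.569
Σt over all 3·4 pixels = 59139/2125 ≈ 27.8301176
V = pitch²·Σt = 0.62²·59139/2125 = 10.698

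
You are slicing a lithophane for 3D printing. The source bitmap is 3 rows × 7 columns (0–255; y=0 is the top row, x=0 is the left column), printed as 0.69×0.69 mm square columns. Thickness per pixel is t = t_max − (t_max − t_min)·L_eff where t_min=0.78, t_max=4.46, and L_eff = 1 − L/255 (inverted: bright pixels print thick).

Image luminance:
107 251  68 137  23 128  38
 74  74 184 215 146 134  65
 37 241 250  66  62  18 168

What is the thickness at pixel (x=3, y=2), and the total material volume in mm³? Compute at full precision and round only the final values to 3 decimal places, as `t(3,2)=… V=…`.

t(3,2)=1.732 V=24.879

span = t_max - t_min = 4.46 - 0.78 = 3.680
L(3,2) = 66, L_eff = 1 - 66/255 = 0.741176 (inverted)
t(3,2) = 4.46 - 3.680·0.741176 = 1.732
Σt over all 3·7 pixels = 666269/12750 ≈ 52.2563922
V = pitch²·Σt = 0.69²·666269/12750 = 24.879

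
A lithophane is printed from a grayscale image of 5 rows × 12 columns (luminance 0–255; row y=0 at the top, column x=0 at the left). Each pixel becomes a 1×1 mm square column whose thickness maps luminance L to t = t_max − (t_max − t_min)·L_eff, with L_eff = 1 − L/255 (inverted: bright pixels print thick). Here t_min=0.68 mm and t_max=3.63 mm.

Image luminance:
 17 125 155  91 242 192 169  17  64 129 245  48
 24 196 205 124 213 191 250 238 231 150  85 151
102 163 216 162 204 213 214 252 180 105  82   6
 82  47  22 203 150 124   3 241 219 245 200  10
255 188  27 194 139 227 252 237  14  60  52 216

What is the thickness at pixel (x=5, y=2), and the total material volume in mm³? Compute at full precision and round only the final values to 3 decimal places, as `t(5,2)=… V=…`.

span = t_max - t_min = 3.63 - 0.68 = 2.950
L(5,2) = 213, L_eff = 1 - 213/255 = 0.164706 (inverted)
t(5,2) = 3.63 - 2.950·0.164706 = 3.144
Σt over all 5·12 pixels = 365351/2550 ≈ 143.2749020
V = pitch²·Σt = 1²·365351/2550 = 143.275

t(5,2)=3.144 V=143.275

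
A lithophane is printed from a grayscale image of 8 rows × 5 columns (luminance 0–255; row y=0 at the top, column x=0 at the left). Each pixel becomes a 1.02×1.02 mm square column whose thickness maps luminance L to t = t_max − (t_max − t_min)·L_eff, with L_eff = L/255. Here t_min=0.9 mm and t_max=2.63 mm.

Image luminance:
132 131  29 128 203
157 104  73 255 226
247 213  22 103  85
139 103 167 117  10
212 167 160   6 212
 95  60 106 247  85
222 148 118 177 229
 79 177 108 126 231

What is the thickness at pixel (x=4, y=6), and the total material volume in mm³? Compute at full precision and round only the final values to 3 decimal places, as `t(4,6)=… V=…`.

span = t_max - t_min = 2.63 - 0.9 = 1.730
L(4,6) = 229, L_eff = 229/255 = 0.898039
t(4,6) = 2.63 - 1.730·0.898039 = 1.076
Σt over all 8·5 pixels = 1712243/25500 ≈ 67.1467843
V = pitch²·Σt = 1.02²·1712243/25500 = 69.860

t(4,6)=1.076 V=69.860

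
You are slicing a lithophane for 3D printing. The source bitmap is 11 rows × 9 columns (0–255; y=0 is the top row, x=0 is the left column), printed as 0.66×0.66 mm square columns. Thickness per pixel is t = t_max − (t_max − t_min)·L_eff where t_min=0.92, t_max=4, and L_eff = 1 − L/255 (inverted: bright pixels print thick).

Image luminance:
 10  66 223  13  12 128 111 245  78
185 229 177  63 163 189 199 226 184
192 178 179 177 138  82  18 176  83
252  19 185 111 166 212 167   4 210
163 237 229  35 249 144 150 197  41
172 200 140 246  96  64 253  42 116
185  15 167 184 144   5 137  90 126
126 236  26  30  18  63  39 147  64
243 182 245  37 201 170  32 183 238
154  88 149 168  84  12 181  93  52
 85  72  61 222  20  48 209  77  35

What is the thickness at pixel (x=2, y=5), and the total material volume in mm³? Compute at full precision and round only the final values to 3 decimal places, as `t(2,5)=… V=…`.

span = t_max - t_min = 4 - 0.92 = 3.080
L(2,5) = 140, L_eff = 1 - 140/255 = 0.450980 (inverted)
t(2,5) = 4 - 3.080·0.450980 = 2.611
Σt over all 11·9 pixels = 1579094/6375 ≈ 247.7010196
V = pitch²·Σt = 0.66²·1579094/6375 = 107.899

t(2,5)=2.611 V=107.899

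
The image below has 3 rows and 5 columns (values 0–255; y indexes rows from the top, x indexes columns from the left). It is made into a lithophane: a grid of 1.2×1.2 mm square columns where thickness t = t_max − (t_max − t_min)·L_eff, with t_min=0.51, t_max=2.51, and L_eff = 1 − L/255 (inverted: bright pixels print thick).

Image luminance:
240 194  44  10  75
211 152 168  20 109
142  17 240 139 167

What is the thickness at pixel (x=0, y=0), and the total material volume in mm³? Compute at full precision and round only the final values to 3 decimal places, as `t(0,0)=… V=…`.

t(0,0)=2.392 V=32.791

span = t_max - t_min = 2.51 - 0.51 = 2.000
L(0,0) = 240, L_eff = 1 - 240/255 = 0.058824 (inverted)
t(0,0) = 2.51 - 2.000·0.058824 = 2.392
Σt over all 3·5 pixels = 23227/1020 ≈ 22.7715686
V = pitch²·Σt = 1.2²·23227/1020 = 32.791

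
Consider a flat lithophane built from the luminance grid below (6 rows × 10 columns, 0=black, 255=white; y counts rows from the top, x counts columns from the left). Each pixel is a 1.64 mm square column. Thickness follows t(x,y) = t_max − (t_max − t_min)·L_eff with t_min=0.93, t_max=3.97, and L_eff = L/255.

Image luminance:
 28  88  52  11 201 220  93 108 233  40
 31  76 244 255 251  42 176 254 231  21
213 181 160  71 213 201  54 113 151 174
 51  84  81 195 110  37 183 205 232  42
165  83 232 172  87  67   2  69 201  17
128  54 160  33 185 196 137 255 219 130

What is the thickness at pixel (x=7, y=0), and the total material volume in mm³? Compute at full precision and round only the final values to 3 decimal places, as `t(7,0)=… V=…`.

t(7,0)=2.682 V=384.213

span = t_max - t_min = 3.97 - 0.93 = 3.040
L(7,0) = 108, L_eff = 108/255 = 0.423529
t(7,0) = 3.97 - 3.040·0.423529 = 2.682
Σt over all 6·10 pixels = 303559/2125 ≈ 142.8512941
V = pitch²·Σt = 1.64²·303559/2125 = 384.213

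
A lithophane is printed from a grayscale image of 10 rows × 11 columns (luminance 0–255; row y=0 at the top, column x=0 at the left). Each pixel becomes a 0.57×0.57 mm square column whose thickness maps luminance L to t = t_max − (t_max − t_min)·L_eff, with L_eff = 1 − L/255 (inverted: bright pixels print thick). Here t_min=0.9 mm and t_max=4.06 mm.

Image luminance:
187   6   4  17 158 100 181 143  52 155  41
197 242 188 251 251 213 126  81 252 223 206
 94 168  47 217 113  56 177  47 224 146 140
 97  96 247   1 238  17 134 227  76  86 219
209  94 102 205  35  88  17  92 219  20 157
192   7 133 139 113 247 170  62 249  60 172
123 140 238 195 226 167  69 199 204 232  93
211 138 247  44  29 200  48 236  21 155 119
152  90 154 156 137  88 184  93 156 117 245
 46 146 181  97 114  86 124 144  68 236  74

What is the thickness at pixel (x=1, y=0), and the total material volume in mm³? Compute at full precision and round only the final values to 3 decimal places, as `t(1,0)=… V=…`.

span = t_max - t_min = 4.06 - 0.9 = 3.160
L(1,0) = 6, L_eff = 1 - 6/255 = 0.976471 (inverted)
t(1,0) = 4.06 - 3.160·0.976471 = 0.974
Σt over all 10·11 pixels = 365516/1275 ≈ 286.6792157
V = pitch²·Σt = 0.57²·365516/1275 = 93.142

t(1,0)=0.974 V=93.142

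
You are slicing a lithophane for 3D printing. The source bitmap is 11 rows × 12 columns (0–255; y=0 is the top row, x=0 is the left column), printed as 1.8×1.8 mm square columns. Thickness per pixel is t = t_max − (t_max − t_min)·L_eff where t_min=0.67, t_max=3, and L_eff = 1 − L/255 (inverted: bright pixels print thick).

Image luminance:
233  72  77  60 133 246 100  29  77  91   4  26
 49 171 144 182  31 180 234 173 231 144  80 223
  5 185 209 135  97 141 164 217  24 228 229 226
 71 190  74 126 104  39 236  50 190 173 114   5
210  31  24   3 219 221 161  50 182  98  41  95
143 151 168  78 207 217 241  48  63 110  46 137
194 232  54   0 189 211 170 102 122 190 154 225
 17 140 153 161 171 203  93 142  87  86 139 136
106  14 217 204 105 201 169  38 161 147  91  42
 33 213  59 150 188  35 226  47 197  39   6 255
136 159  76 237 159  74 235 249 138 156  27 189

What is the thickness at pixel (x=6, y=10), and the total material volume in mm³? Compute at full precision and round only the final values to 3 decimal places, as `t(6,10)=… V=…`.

t(6,10)=2.817 V=799.151

span = t_max - t_min = 3 - 0.67 = 2.330
L(6,10) = 235, L_eff = 1 - 235/255 = 0.078431 (inverted)
t(6,10) = 3 - 2.330·0.078431 = 2.817
Σt over all 11·12 pixels = 1257923/5100 ≈ 246.6515686
V = pitch²·Σt = 1.8²·1257923/5100 = 799.151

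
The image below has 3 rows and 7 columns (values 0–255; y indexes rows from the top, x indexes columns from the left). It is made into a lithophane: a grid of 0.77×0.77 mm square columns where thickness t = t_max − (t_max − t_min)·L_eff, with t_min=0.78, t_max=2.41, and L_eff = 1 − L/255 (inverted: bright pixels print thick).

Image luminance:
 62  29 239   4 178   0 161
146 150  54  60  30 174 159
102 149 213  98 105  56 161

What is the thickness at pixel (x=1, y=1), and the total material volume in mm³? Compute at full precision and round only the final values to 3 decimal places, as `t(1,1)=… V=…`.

span = t_max - t_min = 2.41 - 0.78 = 1.630
L(1,1) = 150, L_eff = 1 - 150/255 = 0.411765 (inverted)
t(1,1) = 2.41 - 1.630·0.411765 = 1.739
Σt over all 3·7 pixels = 39874/1275 ≈ 31.2737255
V = pitch²·Σt = 0.77²·39874/1275 = 18.542

t(1,1)=1.739 V=18.542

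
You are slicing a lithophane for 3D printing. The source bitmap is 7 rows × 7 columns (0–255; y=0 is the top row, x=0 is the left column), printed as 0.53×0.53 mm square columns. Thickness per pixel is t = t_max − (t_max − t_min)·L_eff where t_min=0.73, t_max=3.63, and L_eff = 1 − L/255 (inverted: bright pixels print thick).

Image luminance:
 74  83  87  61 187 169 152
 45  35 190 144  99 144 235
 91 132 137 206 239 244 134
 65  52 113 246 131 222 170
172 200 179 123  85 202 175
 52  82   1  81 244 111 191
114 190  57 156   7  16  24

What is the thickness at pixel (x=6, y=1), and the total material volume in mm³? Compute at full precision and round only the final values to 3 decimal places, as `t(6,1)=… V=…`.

t(6,1)=3.403 V=30.330

span = t_max - t_min = 3.63 - 0.73 = 2.900
L(6,1) = 235, L_eff = 1 - 235/255 = 0.078431 (inverted)
t(6,1) = 3.63 - 2.900·0.078431 = 3.403
Σt over all 7·7 pixels = 550669/5100 ≈ 107.9743137
V = pitch²·Σt = 0.53²·550669/5100 = 30.330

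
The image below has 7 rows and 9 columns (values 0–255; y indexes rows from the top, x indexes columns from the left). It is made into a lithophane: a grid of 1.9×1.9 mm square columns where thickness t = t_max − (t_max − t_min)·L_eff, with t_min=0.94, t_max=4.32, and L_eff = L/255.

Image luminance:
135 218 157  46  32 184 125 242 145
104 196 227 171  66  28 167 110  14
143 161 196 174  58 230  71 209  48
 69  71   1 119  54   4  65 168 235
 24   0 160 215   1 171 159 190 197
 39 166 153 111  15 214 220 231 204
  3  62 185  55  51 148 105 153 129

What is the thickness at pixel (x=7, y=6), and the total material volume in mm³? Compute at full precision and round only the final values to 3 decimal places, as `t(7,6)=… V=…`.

t(7,6)=2.292 V=609.075

span = t_max - t_min = 4.32 - 0.94 = 3.380
L(7,6) = 153, L_eff = 153/255 = 0.600000
t(7,6) = 4.32 - 3.380·0.600000 = 2.292
Σt over all 7·9 pixels = 1075582/6375 ≈ 168.7187451
V = pitch²·Σt = 1.9²·1075582/6375 = 609.075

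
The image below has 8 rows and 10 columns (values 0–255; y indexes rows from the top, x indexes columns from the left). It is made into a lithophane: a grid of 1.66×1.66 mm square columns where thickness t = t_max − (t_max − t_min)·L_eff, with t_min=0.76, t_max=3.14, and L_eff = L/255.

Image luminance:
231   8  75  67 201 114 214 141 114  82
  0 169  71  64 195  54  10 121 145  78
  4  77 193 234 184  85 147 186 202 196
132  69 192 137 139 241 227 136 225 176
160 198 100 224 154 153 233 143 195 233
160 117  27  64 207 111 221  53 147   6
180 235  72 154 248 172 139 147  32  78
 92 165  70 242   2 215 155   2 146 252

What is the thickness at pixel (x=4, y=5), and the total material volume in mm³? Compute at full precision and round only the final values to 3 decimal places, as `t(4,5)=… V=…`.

t(4,5)=1.208 V=408.270

span = t_max - t_min = 3.14 - 0.76 = 2.380
L(4,5) = 207, L_eff = 207/255 = 0.811765
t(4,5) = 3.14 - 2.380·0.811765 = 1.208
Σt over all 8·10 pixels = 148.16
V = pitch²·Σt = 1.66²·148.16 = 408.270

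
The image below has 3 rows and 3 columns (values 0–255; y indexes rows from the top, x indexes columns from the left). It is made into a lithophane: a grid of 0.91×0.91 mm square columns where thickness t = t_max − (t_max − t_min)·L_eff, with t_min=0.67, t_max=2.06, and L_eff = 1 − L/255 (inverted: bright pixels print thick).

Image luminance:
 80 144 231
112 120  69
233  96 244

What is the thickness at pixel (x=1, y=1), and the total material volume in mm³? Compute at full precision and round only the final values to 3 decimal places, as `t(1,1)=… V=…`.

t(1,1)=1.324 V=10.992

span = t_max - t_min = 2.06 - 0.67 = 1.390
L(1,1) = 120, L_eff = 1 - 120/255 = 0.529412 (inverted)
t(1,1) = 2.06 - 1.390·0.529412 = 1.324
Σt over all 3·3 pixels = 28208/2125 ≈ 13.2743529
V = pitch²·Σt = 0.91²·28208/2125 = 10.992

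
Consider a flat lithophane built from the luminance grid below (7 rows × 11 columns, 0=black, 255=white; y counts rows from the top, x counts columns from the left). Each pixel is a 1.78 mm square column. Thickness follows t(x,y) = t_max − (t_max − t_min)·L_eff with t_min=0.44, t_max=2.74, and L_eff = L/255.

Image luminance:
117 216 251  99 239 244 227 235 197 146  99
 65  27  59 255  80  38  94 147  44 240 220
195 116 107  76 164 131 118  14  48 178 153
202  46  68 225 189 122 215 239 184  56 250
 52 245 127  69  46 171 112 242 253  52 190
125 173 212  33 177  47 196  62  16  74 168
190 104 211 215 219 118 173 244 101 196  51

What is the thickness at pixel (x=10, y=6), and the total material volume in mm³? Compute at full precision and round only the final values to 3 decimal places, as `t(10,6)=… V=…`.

span = t_max - t_min = 2.74 - 0.44 = 2.300
L(10,6) = 51, L_eff = 51/255 = 0.200000
t(10,6) = 2.74 - 2.300·0.200000 = 2.280
Σt over all 7·11 pixels = 141361/1275 ≈ 110.8713725
V = pitch²·Σt = 1.78²·141361/1275 = 351.285

t(10,6)=2.280 V=351.285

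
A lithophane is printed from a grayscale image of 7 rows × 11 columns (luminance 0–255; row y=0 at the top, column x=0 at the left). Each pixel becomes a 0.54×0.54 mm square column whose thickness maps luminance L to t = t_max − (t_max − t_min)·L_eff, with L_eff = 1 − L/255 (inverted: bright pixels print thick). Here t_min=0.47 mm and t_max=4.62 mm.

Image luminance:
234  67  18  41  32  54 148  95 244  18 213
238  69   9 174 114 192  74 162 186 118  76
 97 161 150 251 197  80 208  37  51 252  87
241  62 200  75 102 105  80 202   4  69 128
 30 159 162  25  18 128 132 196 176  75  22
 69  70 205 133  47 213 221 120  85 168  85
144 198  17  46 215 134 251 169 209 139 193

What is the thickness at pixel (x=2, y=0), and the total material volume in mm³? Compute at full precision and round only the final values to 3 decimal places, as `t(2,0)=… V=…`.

t(2,0)=0.763 V=56.439

span = t_max - t_min = 4.62 - 0.47 = 4.150
L(2,0) = 18, L_eff = 1 - 18/255 = 0.929412 (inverted)
t(2,0) = 4.62 - 4.150·0.929412 = 0.763
Σt over all 7·11 pixels = 82258/425 ≈ 193.5482353
V = pitch²·Σt = 0.54²·82258/425 = 56.439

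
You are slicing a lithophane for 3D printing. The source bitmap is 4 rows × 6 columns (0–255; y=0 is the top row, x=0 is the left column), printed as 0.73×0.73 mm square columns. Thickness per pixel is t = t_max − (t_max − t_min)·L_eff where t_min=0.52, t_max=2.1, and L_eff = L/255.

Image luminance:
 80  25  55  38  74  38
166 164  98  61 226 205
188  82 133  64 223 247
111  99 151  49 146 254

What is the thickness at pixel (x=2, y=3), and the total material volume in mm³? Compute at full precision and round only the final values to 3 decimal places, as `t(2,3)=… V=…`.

t(2,3)=1.164 V=17.028

span = t_max - t_min = 2.1 - 0.52 = 1.580
L(2,3) = 151, L_eff = 151/255 = 0.592157
t(2,3) = 2.1 - 1.580·0.592157 = 1.164
Σt over all 4·6 pixels = 407417/12750 ≈ 31.9542745
V = pitch²·Σt = 0.73²·407417/12750 = 17.028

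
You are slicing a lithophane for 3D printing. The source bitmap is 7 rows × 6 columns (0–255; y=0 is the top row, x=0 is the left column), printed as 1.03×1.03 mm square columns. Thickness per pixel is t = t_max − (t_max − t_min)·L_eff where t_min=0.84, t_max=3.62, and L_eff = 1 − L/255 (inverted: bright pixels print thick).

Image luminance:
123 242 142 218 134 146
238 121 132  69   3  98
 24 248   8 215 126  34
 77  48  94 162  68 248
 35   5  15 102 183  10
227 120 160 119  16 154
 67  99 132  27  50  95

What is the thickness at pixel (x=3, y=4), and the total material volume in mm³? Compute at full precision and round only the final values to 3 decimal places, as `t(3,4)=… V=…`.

t(3,4)=1.952 V=91.025

span = t_max - t_min = 3.62 - 0.84 = 2.780
L(3,4) = 102, L_eff = 1 - 102/255 = 0.600000 (inverted)
t(3,4) = 3.62 - 2.780·0.600000 = 1.952
Σt over all 7·6 pixels = 546973/6375 ≈ 85.7996863
V = pitch²·Σt = 1.03²·546973/6375 = 91.025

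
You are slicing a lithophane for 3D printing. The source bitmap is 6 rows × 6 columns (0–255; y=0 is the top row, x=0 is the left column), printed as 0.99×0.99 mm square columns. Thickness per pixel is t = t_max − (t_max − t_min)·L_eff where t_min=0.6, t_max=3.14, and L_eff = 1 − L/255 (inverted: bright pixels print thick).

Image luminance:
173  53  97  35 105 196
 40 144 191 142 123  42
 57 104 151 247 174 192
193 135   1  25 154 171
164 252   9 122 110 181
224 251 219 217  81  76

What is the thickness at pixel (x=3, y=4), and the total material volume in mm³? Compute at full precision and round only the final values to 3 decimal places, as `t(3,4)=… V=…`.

t(3,4)=1.815 V=68.528

span = t_max - t_min = 3.14 - 0.6 = 2.540
L(3,4) = 122, L_eff = 1 - 122/255 = 0.521569 (inverted)
t(3,4) = 3.14 - 2.540·0.521569 = 1.815
Σt over all 6·6 pixels = 297159/4250 ≈ 69.9197647
V = pitch²·Σt = 0.99²·297159/4250 = 68.528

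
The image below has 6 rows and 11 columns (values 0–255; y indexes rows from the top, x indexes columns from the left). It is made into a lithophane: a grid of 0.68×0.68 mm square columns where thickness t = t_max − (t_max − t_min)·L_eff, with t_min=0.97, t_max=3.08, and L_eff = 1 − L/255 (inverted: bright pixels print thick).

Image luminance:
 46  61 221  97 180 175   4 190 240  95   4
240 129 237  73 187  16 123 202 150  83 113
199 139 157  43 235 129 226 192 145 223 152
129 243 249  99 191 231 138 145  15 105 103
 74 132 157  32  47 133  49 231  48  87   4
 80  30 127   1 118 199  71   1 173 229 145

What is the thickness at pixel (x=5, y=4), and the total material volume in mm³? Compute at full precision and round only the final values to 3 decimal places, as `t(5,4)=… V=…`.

span = t_max - t_min = 3.08 - 0.97 = 2.110
L(5,4) = 133, L_eff = 1 - 133/255 = 0.478431 (inverted)
t(5,4) = 3.08 - 2.110·0.478431 = 2.071
Σt over all 6·11 pixels = 857663/6375 ≈ 134.5353725
V = pitch²·Σt = 0.68²·857663/6375 = 62.209

t(5,4)=2.071 V=62.209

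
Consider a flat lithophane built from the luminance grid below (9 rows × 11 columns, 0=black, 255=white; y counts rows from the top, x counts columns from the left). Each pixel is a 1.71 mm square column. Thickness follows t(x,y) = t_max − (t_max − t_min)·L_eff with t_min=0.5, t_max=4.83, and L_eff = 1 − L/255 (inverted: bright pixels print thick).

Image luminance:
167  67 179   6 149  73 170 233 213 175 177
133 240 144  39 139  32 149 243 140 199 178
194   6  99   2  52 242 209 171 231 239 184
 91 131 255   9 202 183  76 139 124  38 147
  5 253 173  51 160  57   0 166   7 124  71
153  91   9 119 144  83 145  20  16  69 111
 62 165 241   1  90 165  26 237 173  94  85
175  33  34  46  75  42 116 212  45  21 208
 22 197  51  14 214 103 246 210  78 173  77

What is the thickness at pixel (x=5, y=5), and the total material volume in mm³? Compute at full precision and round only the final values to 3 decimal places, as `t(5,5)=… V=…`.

t(5,5)=1.909 V=741.912

span = t_max - t_min = 4.83 - 0.5 = 4.330
L(5,5) = 83, L_eff = 1 - 83/255 = 0.674510 (inverted)
t(5,5) = 4.83 - 4.330·0.674510 = 1.909
Σt over all 9·11 pixels = 2156647/8500 ≈ 253.7231765
V = pitch²·Σt = 1.71²·2156647/8500 = 741.912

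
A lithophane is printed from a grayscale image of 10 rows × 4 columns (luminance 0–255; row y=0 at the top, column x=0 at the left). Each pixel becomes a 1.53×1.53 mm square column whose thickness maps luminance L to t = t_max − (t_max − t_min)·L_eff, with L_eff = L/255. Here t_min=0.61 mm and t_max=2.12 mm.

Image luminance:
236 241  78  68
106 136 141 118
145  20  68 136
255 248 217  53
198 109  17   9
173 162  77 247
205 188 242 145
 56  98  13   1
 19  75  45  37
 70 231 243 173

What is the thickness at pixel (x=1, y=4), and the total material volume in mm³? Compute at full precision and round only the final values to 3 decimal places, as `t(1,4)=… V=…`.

span = t_max - t_min = 2.12 - 0.61 = 1.510
L(1,4) = 109, L_eff = 109/255 = 0.427451
t(1,4) = 2.12 - 1.510·0.427451 = 1.475
Σt over all 10·4 pixels = 1392451/25500 ≈ 54.6059216
V = pitch²·Σt = 1.53²·1392451/25500 = 127.827

t(1,4)=1.475 V=127.827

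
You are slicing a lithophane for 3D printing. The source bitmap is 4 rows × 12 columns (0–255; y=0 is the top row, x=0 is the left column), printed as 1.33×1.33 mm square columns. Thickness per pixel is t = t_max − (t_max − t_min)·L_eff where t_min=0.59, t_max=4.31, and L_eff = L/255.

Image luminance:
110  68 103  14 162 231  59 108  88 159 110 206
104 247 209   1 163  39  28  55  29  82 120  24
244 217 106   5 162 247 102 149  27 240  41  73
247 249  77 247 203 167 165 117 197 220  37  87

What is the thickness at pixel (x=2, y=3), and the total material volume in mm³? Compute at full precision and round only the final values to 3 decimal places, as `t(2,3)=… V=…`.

span = t_max - t_min = 4.31 - 0.59 = 3.720
L(2,3) = 77, L_eff = 77/255 = 0.301961
t(2,3) = 4.31 - 3.720·0.301961 = 3.187
Σt over all 4·12 pixels = 1993/17 ≈ 117.2352941
V = pitch²·Σt = 1.33²·1993/17 = 207.378

t(2,3)=3.187 V=207.378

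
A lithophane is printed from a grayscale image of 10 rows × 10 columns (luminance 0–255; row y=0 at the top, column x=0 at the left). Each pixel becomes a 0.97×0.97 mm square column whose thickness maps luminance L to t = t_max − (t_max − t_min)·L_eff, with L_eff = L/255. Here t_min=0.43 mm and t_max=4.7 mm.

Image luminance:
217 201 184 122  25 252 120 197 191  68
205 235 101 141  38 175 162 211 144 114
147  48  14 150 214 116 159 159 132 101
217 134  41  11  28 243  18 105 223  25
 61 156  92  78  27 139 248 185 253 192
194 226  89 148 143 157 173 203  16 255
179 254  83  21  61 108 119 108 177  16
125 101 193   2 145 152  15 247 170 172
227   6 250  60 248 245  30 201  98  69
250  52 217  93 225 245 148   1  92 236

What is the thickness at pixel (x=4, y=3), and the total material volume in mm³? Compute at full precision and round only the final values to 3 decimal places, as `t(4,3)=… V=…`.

span = t_max - t_min = 4.7 - 0.43 = 4.270
L(4,3) = 28, L_eff = 28/255 = 0.109804
t(4,3) = 4.7 - 4.270·0.109804 = 4.231
Σt over all 10·10 pixels = 1516268/6375 ≈ 237.8459608
V = pitch²·Σt = 0.97²·1516268/6375 = 223.789

t(4,3)=4.231 V=223.789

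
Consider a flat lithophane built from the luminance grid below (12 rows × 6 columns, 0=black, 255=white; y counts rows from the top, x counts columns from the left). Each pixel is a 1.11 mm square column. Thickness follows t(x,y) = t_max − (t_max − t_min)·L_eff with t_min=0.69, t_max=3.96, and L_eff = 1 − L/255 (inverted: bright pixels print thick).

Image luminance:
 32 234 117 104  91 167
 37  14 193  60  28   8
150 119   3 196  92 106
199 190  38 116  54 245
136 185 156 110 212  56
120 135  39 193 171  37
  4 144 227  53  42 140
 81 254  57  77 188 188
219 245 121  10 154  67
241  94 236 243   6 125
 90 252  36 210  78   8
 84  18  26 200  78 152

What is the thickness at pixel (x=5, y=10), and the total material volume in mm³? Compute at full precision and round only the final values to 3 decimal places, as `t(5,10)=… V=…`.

span = t_max - t_min = 3.96 - 0.69 = 3.270
L(5,10) = 8, L_eff = 1 - 8/255 = 0.968627 (inverted)
t(5,10) = 3.96 - 3.270·0.968627 = 0.793
Σt over all 12·6 pixels = 1358699/8500 ≈ 159.8469412
V = pitch²·Σt = 1.11²·1358699/8500 = 196.947

t(5,10)=0.793 V=196.947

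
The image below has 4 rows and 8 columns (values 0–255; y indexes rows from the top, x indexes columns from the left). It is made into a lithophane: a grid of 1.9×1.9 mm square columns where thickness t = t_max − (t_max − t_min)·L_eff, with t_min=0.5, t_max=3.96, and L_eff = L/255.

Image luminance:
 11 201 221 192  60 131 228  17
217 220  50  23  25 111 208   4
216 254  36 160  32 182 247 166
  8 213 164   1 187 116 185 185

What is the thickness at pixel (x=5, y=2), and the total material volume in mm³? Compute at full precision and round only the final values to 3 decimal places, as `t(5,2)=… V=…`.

t(5,2)=1.491 V=248.254

span = t_max - t_min = 3.96 - 0.5 = 3.460
L(5,2) = 182, L_eff = 182/255 = 0.713725
t(5,2) = 3.96 - 3.460·0.713725 = 1.491
Σt over all 4·8 pixels = 876797/12750 ≈ 68.7683922
V = pitch²·Σt = 1.9²·876797/12750 = 248.254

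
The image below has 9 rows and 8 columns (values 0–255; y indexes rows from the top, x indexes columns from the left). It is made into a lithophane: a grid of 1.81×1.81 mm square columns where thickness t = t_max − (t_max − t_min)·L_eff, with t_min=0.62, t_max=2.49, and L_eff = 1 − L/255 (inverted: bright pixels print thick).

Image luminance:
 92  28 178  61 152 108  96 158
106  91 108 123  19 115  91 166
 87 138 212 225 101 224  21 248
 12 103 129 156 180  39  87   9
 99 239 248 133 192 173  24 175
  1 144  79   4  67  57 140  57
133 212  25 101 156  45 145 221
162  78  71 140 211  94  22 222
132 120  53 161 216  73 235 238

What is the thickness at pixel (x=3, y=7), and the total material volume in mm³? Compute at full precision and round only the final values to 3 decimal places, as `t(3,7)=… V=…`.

t(3,7)=1.647 V=356.726

span = t_max - t_min = 2.49 - 0.62 = 1.870
L(3,7) = 140, L_eff = 1 - 140/255 = 0.450980 (inverted)
t(3,7) = 2.49 - 1.870·0.450980 = 1.647
Σt over all 9·8 pixels = 163331/1500 ≈ 108.8873333
V = pitch²·Σt = 1.81²·163331/1500 = 356.726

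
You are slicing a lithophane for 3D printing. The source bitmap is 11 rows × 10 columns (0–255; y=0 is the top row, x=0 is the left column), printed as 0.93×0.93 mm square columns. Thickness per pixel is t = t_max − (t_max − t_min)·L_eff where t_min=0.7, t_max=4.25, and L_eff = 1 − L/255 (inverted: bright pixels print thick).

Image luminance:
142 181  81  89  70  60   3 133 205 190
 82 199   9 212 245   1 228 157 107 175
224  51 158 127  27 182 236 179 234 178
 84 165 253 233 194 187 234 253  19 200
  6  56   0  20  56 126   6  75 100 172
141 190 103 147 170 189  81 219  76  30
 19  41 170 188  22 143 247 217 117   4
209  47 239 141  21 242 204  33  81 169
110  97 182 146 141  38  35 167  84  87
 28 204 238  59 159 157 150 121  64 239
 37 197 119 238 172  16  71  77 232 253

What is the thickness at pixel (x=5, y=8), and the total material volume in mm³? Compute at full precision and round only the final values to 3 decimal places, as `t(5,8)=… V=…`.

span = t_max - t_min = 4.25 - 0.7 = 3.550
L(5,8) = 38, L_eff = 1 - 38/255 = 0.850980 (inverted)
t(5,8) = 4.25 - 3.550·0.850980 = 1.229
Σt over all 11·10 pixels = 708331/2550 ≈ 277.7768627
V = pitch²·Σt = 0.93²·708331/2550 = 240.249

t(5,8)=1.229 V=240.249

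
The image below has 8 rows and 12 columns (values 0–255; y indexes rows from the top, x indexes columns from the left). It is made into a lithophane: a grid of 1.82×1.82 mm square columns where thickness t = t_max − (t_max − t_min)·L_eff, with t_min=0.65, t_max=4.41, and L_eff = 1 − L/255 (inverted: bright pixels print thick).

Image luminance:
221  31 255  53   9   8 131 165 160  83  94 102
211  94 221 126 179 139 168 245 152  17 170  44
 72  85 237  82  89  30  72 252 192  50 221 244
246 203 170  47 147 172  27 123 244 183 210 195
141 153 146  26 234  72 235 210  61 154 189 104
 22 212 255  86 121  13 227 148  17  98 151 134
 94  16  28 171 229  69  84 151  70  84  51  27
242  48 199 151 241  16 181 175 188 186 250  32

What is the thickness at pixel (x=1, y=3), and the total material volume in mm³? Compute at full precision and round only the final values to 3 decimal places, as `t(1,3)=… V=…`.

t(1,3)=3.643 V=834.944

span = t_max - t_min = 4.41 - 0.65 = 3.760
L(1,3) = 203, L_eff = 1 - 203/255 = 0.203922 (inverted)
t(1,3) = 4.41 - 3.760·0.203922 = 3.643
Σt over all 8·12 pixels = 1606922/6375 ≈ 252.0661961
V = pitch²·Σt = 1.82²·1606922/6375 = 834.944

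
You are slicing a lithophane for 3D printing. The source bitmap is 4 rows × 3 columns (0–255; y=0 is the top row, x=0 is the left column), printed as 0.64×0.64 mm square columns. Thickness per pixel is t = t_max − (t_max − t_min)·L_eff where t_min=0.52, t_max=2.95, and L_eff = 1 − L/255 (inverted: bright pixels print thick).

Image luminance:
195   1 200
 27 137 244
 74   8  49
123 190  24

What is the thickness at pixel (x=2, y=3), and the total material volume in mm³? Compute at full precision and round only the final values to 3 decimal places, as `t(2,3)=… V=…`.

t(2,3)=0.749 V=7.521

span = t_max - t_min = 2.95 - 0.52 = 2.430
L(2,3) = 24, L_eff = 1 - 24/255 = 0.905882 (inverted)
t(2,3) = 2.95 - 2.430·0.905882 = 0.749
Σt over all 4·3 pixels = 39018/2125 ≈ 18.3614118
V = pitch²·Σt = 0.64²·39018/2125 = 7.521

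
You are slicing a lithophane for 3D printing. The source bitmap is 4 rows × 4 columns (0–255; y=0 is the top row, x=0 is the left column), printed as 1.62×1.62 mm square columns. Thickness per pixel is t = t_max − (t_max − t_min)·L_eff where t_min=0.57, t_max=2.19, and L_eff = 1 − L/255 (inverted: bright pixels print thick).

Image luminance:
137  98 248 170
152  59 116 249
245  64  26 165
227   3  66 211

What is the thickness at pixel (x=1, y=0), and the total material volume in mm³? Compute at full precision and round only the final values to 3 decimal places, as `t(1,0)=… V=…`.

t(1,0)=1.193 V=61.215

span = t_max - t_min = 2.19 - 0.57 = 1.620
L(1,0) = 98, L_eff = 1 - 98/255 = 0.615686 (inverted)
t(1,0) = 2.19 - 1.620·0.615686 = 1.193
Σt over all 4·4 pixels = 49566/2125 ≈ 23.3251765
V = pitch²·Σt = 1.62²·49566/2125 = 61.215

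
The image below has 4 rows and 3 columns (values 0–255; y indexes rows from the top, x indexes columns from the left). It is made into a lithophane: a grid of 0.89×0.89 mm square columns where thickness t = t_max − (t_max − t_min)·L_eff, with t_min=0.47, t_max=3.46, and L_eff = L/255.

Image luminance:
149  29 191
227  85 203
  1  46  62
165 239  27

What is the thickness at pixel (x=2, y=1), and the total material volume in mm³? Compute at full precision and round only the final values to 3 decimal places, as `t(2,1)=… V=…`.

t(2,1)=1.080 V=19.662

span = t_max - t_min = 3.46 - 0.47 = 2.990
L(2,1) = 203, L_eff = 203/255 = 0.796078
t(2,1) = 3.46 - 2.990·0.796078 = 1.080
Σt over all 4·3 pixels = 158246/6375 ≈ 24.8229020
V = pitch²·Σt = 0.89²·158246/6375 = 19.662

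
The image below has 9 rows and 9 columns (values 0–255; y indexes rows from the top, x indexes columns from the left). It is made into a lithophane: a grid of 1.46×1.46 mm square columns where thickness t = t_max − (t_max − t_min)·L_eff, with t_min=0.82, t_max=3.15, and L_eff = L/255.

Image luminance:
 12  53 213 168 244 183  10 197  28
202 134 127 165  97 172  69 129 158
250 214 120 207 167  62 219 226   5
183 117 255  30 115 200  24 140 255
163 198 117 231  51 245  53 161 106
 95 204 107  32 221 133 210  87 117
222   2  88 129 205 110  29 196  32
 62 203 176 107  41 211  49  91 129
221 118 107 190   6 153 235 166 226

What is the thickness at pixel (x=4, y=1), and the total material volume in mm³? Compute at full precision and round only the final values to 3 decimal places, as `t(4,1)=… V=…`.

span = t_max - t_min = 3.15 - 0.82 = 2.330
L(4,1) = 97, L_eff = 97/255 = 0.380392
t(4,1) = 3.15 - 2.330·0.380392 = 2.264
Σt over all 9·9 pixels = 195011/1275 ≈ 152.9498039
V = pitch²·Σt = 1.46²·195011/1275 = 326.028

t(4,1)=2.264 V=326.028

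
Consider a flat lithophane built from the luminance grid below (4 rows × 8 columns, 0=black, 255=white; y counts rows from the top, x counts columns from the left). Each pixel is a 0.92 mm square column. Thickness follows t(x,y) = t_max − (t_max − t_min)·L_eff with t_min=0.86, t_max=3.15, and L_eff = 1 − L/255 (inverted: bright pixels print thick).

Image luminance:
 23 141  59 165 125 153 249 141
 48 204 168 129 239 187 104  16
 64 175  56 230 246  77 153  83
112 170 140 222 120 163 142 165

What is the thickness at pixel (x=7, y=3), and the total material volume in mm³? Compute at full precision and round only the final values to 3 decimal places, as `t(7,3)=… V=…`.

span = t_max - t_min = 3.15 - 0.86 = 2.290
L(7,3) = 165, L_eff = 1 - 165/255 = 0.352941 (inverted)
t(7,3) = 3.15 - 2.290·0.352941 = 2.342
Σt over all 4·8 pixels = 1725161/25500 ≈ 67.6533725
V = pitch²·Σt = 0.92²·1725161/25500 = 57.262

t(7,3)=2.342 V=57.262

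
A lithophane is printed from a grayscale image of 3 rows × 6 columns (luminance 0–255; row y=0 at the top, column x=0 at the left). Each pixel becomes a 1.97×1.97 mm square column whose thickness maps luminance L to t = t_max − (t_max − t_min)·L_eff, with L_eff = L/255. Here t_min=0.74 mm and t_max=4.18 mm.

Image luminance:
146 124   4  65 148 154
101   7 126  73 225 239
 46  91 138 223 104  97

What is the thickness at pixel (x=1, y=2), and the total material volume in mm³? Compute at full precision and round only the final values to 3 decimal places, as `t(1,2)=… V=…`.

t(1,2)=2.952 V=181.479

span = t_max - t_min = 4.18 - 0.74 = 3.440
L(1,2) = 91, L_eff = 91/255 = 0.356863
t(1,2) = 4.18 - 3.440·0.356863 = 2.952
Σt over all 3·6 pixels = 298109/6375 ≈ 46.7621961
V = pitch²·Σt = 1.97²·298109/6375 = 181.479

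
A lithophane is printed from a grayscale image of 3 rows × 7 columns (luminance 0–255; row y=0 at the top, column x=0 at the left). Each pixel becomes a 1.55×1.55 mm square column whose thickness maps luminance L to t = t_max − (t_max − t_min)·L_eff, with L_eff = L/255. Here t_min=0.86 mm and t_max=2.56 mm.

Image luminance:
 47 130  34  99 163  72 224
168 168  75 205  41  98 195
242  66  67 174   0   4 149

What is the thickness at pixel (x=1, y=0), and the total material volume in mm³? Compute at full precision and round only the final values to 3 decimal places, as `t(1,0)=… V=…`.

t(1,0)=1.693 V=90.382

span = t_max - t_min = 2.56 - 0.86 = 1.700
L(1,0) = 130, L_eff = 130/255 = 0.509804
t(1,0) = 2.56 - 1.700·0.509804 = 1.693
Σt over all 3·7 pixels = 37.62
V = pitch²·Σt = 1.55²·37.62 = 90.382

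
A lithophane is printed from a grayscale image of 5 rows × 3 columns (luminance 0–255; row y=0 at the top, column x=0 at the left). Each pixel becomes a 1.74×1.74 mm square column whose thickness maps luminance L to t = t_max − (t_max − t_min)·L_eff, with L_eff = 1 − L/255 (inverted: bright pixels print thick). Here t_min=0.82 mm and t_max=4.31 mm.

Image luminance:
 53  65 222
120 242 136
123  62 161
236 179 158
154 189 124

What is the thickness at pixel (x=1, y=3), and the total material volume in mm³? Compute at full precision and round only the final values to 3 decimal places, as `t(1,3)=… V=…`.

span = t_max - t_min = 4.31 - 0.82 = 3.490
L(1,3) = 179, L_eff = 1 - 179/255 = 0.298039 (inverted)
t(1,3) = 4.31 - 3.490·0.298039 = 3.270
Σt over all 5·3 pixels = 544913/12750 ≈ 42.7382745
V = pitch²·Σt = 1.74²·544913/12750 = 129.394

t(1,3)=3.270 V=129.394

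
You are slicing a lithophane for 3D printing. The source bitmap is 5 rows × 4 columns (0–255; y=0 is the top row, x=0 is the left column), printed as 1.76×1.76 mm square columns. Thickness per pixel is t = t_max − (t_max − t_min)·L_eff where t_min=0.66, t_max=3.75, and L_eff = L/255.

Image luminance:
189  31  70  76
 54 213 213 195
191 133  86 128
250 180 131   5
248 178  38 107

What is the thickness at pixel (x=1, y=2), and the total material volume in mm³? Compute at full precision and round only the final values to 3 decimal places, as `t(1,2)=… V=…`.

t(1,2)=2.138 V=130.373

span = t_max - t_min = 3.75 - 0.66 = 3.090
L(1,2) = 133, L_eff = 133/255 = 0.521569
t(1,2) = 3.75 - 3.090·0.521569 = 2.138
Σt over all 5·4 pixels = 89438/2125 ≈ 42.0884706
V = pitch²·Σt = 1.76²·89438/2125 = 130.373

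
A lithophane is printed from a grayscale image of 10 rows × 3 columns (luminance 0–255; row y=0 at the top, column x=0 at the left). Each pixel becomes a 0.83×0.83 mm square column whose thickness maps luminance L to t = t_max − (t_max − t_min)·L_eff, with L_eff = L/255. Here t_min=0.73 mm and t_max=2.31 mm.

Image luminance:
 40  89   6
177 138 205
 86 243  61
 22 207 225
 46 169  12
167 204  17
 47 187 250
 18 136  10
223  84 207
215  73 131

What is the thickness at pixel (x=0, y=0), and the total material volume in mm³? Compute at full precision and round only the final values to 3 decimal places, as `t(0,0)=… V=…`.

t(0,0)=2.062 V=31.969

span = t_max - t_min = 2.31 - 0.73 = 1.580
L(0,0) = 40, L_eff = 40/255 = 0.156863
t(0,0) = 2.31 - 1.580·0.156863 = 2.062
Σt over all 10·3 pixels = 59167/1275 ≈ 46.4054902
V = pitch²·Σt = 0.83²·59167/1275 = 31.969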